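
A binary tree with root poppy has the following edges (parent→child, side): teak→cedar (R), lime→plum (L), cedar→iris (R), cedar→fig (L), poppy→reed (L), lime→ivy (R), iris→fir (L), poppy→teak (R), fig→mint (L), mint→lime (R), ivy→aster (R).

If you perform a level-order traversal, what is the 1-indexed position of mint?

Level-order visits nodes level by level from the root, left to right within each level.
Level 0: poppy
Level 1: reed, teak
Level 2: cedar
Level 3: fig, iris
Level 4: mint, fir
Level 5: lime
Level 6: plum, ivy
Level 7: aster
Full level-order sequence: poppy, reed, teak, cedar, fig, iris, mint, fir, lime, plum, ivy, aster.

7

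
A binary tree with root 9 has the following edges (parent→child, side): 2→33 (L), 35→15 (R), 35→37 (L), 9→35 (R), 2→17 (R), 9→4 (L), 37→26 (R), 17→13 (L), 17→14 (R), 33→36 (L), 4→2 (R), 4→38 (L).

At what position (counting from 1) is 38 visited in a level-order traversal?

Level-order visits nodes level by level from the root, left to right within each level.
Level 0: 9
Level 1: 4, 35
Level 2: 38, 2, 37, 15
Level 3: 33, 17, 26
Level 4: 36, 13, 14
Full level-order sequence: 9, 4, 35, 38, 2, 37, 15, 33, 17, 26, 36, 13, 14.

4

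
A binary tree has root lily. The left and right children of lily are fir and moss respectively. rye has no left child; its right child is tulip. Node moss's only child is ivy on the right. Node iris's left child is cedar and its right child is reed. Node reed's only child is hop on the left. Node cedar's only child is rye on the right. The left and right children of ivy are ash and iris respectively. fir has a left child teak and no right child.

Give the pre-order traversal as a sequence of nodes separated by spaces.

Pre-order visits the node, then its left subtree, then its right subtree.
Visit lily.
At lily: go left to fir.
  Visit fir.
  At fir: go left to teak.
    teak is a leaf — visit teak.
  At fir: no right child.
At lily: go right to moss.
  Visit moss.
  At moss: no left child.
  At moss: go right to ivy.
    Visit ivy.
    At ivy: go left to ash.
      ash is a leaf — visit ash.
    At ivy: go right to iris.
      Visit iris.
      At iris: go left to cedar.
        Visit cedar.
        At cedar: no left child.
        At cedar: go right to rye.
          Visit rye.
          At rye: no left child.
          At rye: go right to tulip.
            tulip is a leaf — visit tulip.
      At iris: go right to reed.
        Visit reed.
        At reed: go left to hop.
          hop is a leaf — visit hop.
        At reed: no right child.

lily fir teak moss ivy ash iris cedar rye tulip reed hop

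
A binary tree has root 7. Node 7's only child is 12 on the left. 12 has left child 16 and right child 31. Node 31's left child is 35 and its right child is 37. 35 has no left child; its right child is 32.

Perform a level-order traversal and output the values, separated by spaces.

Level-order visits nodes level by level from the root, left to right within each level.
Level 0: 7
Level 1: 12
Level 2: 16, 31
Level 3: 35, 37
Level 4: 32

7 12 16 31 35 37 32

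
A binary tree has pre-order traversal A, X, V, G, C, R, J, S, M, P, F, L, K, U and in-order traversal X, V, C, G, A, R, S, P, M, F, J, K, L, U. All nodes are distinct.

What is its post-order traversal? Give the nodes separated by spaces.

C G V X P F M S K U L J R A

The first element of pre-order is the root; it splits in-order into left and right subtrees.
Root A: left subtree has 4 nodes {X, V, C, G}, right has 9 {R, S, P, M, F, J, K, L, U}.
  Root X: left subtree has 0 nodes { }, right has 3 {V, C, G}.
    Root V: left subtree has 0 nodes { }, right has 2 {C, G}.
      Root G: left subtree has 1 node {C}, right has 0 { }.
  Root R: left subtree has 0 nodes { }, right has 8 {S, P, M, F, J, K, L, U}.
    Root J: left subtree has 4 nodes {S, P, M, F}, right has 3 {K, L, U}.
      Root S: left subtree has 0 nodes { }, right has 3 {P, M, F}.
        Root M: left subtree has 1 node {P}, right has 1 {F}.
      Root L: left subtree has 1 node {K}, right has 1 {U}.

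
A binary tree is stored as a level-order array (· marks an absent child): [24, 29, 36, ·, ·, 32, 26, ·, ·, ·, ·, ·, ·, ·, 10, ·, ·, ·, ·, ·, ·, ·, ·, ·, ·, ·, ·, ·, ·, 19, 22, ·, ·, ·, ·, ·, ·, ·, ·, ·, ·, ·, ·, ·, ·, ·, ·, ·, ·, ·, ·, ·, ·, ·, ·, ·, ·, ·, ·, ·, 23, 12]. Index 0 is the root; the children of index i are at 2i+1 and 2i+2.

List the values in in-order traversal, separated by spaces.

In-order visits the left subtree, then the node, then the right subtree.
At 24: go left to 29.
  29 is a leaf — visit 29.
Visit 24.
At 24: go right to 36.
  At 36: go left to 32.
    32 is a leaf — visit 32.
  Visit 36.
  At 36: go right to 26.
    At 26: no left child.
    Visit 26.
    At 26: go right to 10.
      At 10: go left to 19.
        At 19: no left child.
        Visit 19.
        At 19: go right to 23.
          23 is a leaf — visit 23.
      Visit 10.
      At 10: go right to 22.
        At 22: go left to 12.
          12 is a leaf — visit 12.
        Visit 22.
        At 22: no right child.

29 24 32 36 26 19 23 10 12 22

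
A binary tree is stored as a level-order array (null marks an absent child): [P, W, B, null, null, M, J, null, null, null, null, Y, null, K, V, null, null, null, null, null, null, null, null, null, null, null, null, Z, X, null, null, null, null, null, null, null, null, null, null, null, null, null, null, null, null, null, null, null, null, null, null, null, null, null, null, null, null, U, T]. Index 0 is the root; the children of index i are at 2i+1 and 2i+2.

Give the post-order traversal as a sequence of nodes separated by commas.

Post-order visits the left subtree, then the right subtree, then the node.
At P: go left to W.
  W is a leaf — visit W.
At P: go right to B.
  At B: go left to M.
    At M: go left to Y.
      Y is a leaf — visit Y.
    At M: no right child.
    Visit M.
  At B: go right to J.
    At J: go left to K.
      At K: go left to Z.
        Z is a leaf — visit Z.
      At K: go right to X.
        At X: go left to U.
          U is a leaf — visit U.
        At X: go right to T.
          T is a leaf — visit T.
        Visit X.
      Visit K.
    At J: go right to V.
      V is a leaf — visit V.
    Visit J.
  Visit B.
Visit P.

W, Y, M, Z, U, T, X, K, V, J, B, P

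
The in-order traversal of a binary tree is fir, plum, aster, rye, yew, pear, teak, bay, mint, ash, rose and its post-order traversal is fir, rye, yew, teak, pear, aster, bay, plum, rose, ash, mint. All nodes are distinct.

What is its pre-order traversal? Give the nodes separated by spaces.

The last element of post-order is the root; it splits in-order into left and right subtrees.
Root mint: left subtree has 8 nodes {fir, plum, aster, rye, yew, pear, teak, bay}, right has 2 {ash, rose}.
  Root plum: left subtree has 1 node {fir}, right has 6 {aster, rye, yew, pear, teak, bay}.
    Root bay: left subtree has 5 nodes {aster, rye, yew, pear, teak}, right has 0 { }.
      Root aster: left subtree has 0 nodes { }, right has 4 {rye, yew, pear, teak}.
        Root pear: left subtree has 2 nodes {rye, yew}, right has 1 {teak}.
          Root yew: left subtree has 1 node {rye}, right has 0 { }.
  Root ash: left subtree has 0 nodes { }, right has 1 {rose}.

mint plum fir bay aster pear yew rye teak ash rose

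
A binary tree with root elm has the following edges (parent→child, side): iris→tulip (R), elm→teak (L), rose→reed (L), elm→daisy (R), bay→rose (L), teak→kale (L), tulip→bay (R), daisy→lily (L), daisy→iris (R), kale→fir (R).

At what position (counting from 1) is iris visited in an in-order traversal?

In-order visits the left subtree, then the node, then the right subtree.
At elm: go left to teak.
  At teak: go left to kale.
    At kale: no left child.
    Visit kale.
    At kale: go right to fir.
      fir is a leaf — visit fir.
  Visit teak.
  At teak: no right child.
Visit elm.
At elm: go right to daisy.
  At daisy: go left to lily.
    lily is a leaf — visit lily.
  Visit daisy.
  At daisy: go right to iris.
    At iris: no left child.
    Visit iris.
    At iris: go right to tulip.
      At tulip: no left child.
      Visit tulip.
      At tulip: go right to bay.
        At bay: go left to rose.
          At rose: go left to reed.
            reed is a leaf — visit reed.
          Visit rose.
          At rose: no right child.
        Visit bay.
        At bay: no right child.
Full in-order sequence: kale, fir, teak, elm, lily, daisy, iris, tulip, reed, rose, bay.

7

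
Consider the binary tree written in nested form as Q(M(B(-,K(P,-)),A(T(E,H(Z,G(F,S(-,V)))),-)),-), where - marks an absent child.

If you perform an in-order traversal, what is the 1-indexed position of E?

In-order visits the left subtree, then the node, then the right subtree.
At Q: go left to M.
  At M: go left to B.
    At B: no left child.
    Visit B.
    At B: go right to K.
      At K: go left to P.
        P is a leaf — visit P.
      Visit K.
      At K: no right child.
  Visit M.
  At M: go right to A.
    At A: go left to T.
      At T: go left to E.
        E is a leaf — visit E.
      Visit T.
      At T: go right to H.
        At H: go left to Z.
          Z is a leaf — visit Z.
        Visit H.
        At H: go right to G.
          At G: go left to F.
            F is a leaf — visit F.
          Visit G.
          At G: go right to S.
            At S: no left child.
            Visit S.
            At S: go right to V.
              V is a leaf — visit V.
    Visit A.
    At A: no right child.
Visit Q.
At Q: no right child.
Full in-order sequence: B, P, K, M, E, T, Z, H, F, G, S, V, A, Q.

5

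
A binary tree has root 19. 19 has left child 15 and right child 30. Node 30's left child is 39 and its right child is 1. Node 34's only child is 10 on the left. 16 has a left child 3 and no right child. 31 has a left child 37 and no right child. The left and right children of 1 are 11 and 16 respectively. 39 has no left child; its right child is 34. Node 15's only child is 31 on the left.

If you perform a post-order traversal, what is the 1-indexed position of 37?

Post-order visits the left subtree, then the right subtree, then the node.
At 19: go left to 15.
  At 15: go left to 31.
    At 31: go left to 37.
      37 is a leaf — visit 37.
    At 31: no right child.
    Visit 31.
  At 15: no right child.
  Visit 15.
At 19: go right to 30.
  At 30: go left to 39.
    At 39: no left child.
    At 39: go right to 34.
      At 34: go left to 10.
        10 is a leaf — visit 10.
      At 34: no right child.
      Visit 34.
    Visit 39.
  At 30: go right to 1.
    At 1: go left to 11.
      11 is a leaf — visit 11.
    At 1: go right to 16.
      At 16: go left to 3.
        3 is a leaf — visit 3.
      At 16: no right child.
      Visit 16.
    Visit 1.
  Visit 30.
Visit 19.
Full post-order sequence: 37, 31, 15, 10, 34, 39, 11, 3, 16, 1, 30, 19.

1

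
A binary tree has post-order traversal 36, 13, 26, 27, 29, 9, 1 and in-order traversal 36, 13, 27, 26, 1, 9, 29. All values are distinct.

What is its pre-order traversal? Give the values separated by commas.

The last element of post-order is the root; it splits in-order into left and right subtrees.
Root 1: left subtree has 4 nodes {36, 13, 27, 26}, right has 2 {9, 29}.
  Root 27: left subtree has 2 nodes {36, 13}, right has 1 {26}.
    Root 13: left subtree has 1 node {36}, right has 0 { }.
  Root 9: left subtree has 0 nodes { }, right has 1 {29}.

1, 27, 13, 36, 26, 9, 29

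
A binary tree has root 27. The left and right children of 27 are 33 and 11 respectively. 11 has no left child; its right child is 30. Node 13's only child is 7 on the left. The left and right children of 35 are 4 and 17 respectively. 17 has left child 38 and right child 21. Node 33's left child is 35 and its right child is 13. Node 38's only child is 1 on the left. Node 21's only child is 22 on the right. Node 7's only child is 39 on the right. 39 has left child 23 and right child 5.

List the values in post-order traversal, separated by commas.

4, 1, 38, 22, 21, 17, 35, 23, 5, 39, 7, 13, 33, 30, 11, 27

Post-order visits the left subtree, then the right subtree, then the node.
At 27: go left to 33.
  At 33: go left to 35.
    At 35: go left to 4.
      4 is a leaf — visit 4.
    At 35: go right to 17.
      At 17: go left to 38.
        At 38: go left to 1.
          1 is a leaf — visit 1.
        At 38: no right child.
        Visit 38.
      At 17: go right to 21.
        At 21: no left child.
        At 21: go right to 22.
          22 is a leaf — visit 22.
        Visit 21.
      Visit 17.
    Visit 35.
  At 33: go right to 13.
    At 13: go left to 7.
      At 7: no left child.
      At 7: go right to 39.
        At 39: go left to 23.
          23 is a leaf — visit 23.
        At 39: go right to 5.
          5 is a leaf — visit 5.
        Visit 39.
      Visit 7.
    At 13: no right child.
    Visit 13.
  Visit 33.
At 27: go right to 11.
  At 11: no left child.
  At 11: go right to 30.
    30 is a leaf — visit 30.
  Visit 11.
Visit 27.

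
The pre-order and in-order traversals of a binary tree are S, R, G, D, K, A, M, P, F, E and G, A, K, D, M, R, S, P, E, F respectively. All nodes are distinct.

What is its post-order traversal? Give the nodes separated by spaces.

The first element of pre-order is the root; it splits in-order into left and right subtrees.
Root S: left subtree has 6 nodes {G, A, K, D, M, R}, right has 3 {P, E, F}.
  Root R: left subtree has 5 nodes {G, A, K, D, M}, right has 0 { }.
    Root G: left subtree has 0 nodes { }, right has 4 {A, K, D, M}.
      Root D: left subtree has 2 nodes {A, K}, right has 1 {M}.
        Root K: left subtree has 1 node {A}, right has 0 { }.
  Root P: left subtree has 0 nodes { }, right has 2 {E, F}.
    Root F: left subtree has 1 node {E}, right has 0 { }.

A K M D G R E F P S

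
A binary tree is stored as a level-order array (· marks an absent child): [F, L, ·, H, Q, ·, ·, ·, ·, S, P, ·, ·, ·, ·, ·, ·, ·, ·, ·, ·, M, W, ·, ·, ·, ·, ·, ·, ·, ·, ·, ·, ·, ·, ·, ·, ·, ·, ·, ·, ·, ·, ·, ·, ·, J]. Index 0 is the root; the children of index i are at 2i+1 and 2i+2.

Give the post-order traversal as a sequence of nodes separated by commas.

Post-order visits the left subtree, then the right subtree, then the node.
At F: go left to L.
  At L: go left to H.
    H is a leaf — visit H.
  At L: go right to Q.
    At Q: go left to S.
      S is a leaf — visit S.
    At Q: go right to P.
      At P: go left to M.
        M is a leaf — visit M.
      At P: go right to W.
        At W: no left child.
        At W: go right to J.
          J is a leaf — visit J.
        Visit W.
      Visit P.
    Visit Q.
  Visit L.
At F: no right child.
Visit F.

H, S, M, J, W, P, Q, L, F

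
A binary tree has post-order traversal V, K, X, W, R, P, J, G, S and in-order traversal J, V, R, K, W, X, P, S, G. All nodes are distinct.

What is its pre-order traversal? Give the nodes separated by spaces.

The last element of post-order is the root; it splits in-order into left and right subtrees.
Root S: left subtree has 7 nodes {J, V, R, K, W, X, P}, right has 1 {G}.
  Root J: left subtree has 0 nodes { }, right has 6 {V, R, K, W, X, P}.
    Root P: left subtree has 5 nodes {V, R, K, W, X}, right has 0 { }.
      Root R: left subtree has 1 node {V}, right has 3 {K, W, X}.
        Root W: left subtree has 1 node {K}, right has 1 {X}.

S J P R V W K X G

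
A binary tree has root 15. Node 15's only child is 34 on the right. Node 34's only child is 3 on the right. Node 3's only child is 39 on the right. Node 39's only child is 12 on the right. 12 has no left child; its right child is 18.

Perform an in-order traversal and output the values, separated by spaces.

In-order visits the left subtree, then the node, then the right subtree.
At 15: no left child.
Visit 15.
At 15: go right to 34.
  At 34: no left child.
  Visit 34.
  At 34: go right to 3.
    At 3: no left child.
    Visit 3.
    At 3: go right to 39.
      At 39: no left child.
      Visit 39.
      At 39: go right to 12.
        At 12: no left child.
        Visit 12.
        At 12: go right to 18.
          18 is a leaf — visit 18.

15 34 3 39 12 18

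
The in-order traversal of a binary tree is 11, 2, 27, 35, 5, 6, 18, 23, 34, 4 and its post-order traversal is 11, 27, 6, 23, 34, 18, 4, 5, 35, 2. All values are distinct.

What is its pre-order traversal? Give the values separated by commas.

2, 11, 35, 27, 5, 4, 18, 6, 34, 23

The last element of post-order is the root; it splits in-order into left and right subtrees.
Root 2: left subtree has 1 node {11}, right has 8 {27, 35, 5, 6, 18, 23, 34, 4}.
  Root 35: left subtree has 1 node {27}, right has 6 {5, 6, 18, 23, 34, 4}.
    Root 5: left subtree has 0 nodes { }, right has 5 {6, 18, 23, 34, 4}.
      Root 4: left subtree has 4 nodes {6, 18, 23, 34}, right has 0 { }.
        Root 18: left subtree has 1 node {6}, right has 2 {23, 34}.
          Root 34: left subtree has 1 node {23}, right has 0 { }.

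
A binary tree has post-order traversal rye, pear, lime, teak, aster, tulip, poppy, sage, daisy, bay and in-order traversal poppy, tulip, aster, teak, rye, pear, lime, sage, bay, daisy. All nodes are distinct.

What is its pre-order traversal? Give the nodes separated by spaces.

The last element of post-order is the root; it splits in-order into left and right subtrees.
Root bay: left subtree has 8 nodes {poppy, tulip, aster, teak, rye, pear, lime, sage}, right has 1 {daisy}.
  Root sage: left subtree has 7 nodes {poppy, tulip, aster, teak, rye, pear, lime}, right has 0 { }.
    Root poppy: left subtree has 0 nodes { }, right has 6 {tulip, aster, teak, rye, pear, lime}.
      Root tulip: left subtree has 0 nodes { }, right has 5 {aster, teak, rye, pear, lime}.
        Root aster: left subtree has 0 nodes { }, right has 4 {teak, rye, pear, lime}.
          Root teak: left subtree has 0 nodes { }, right has 3 {rye, pear, lime}.
            Root lime: left subtree has 2 nodes {rye, pear}, right has 0 { }.
              Root pear: left subtree has 1 node {rye}, right has 0 { }.

bay sage poppy tulip aster teak lime pear rye daisy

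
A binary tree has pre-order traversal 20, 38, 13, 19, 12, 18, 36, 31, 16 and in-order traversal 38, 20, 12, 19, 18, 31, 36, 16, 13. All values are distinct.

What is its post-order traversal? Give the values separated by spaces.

38 12 31 16 36 18 19 13 20

The first element of pre-order is the root; it splits in-order into left and right subtrees.
Root 20: left subtree has 1 node {38}, right has 7 {12, 19, 18, 31, 36, 16, 13}.
  Root 13: left subtree has 6 nodes {12, 19, 18, 31, 36, 16}, right has 0 { }.
    Root 19: left subtree has 1 node {12}, right has 4 {18, 31, 36, 16}.
      Root 18: left subtree has 0 nodes { }, right has 3 {31, 36, 16}.
        Root 36: left subtree has 1 node {31}, right has 1 {16}.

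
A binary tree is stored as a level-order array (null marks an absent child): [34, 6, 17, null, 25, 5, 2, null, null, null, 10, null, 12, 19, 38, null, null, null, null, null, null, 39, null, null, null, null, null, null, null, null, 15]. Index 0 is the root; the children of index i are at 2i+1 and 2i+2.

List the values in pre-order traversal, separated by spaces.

Pre-order visits the node, then its left subtree, then its right subtree.
Visit 34.
At 34: go left to 6.
  Visit 6.
  At 6: no left child.
  At 6: go right to 25.
    Visit 25.
    At 25: no left child.
    At 25: go right to 10.
      Visit 10.
      At 10: go left to 39.
        39 is a leaf — visit 39.
      At 10: no right child.
At 34: go right to 17.
  Visit 17.
  At 17: go left to 5.
    Visit 5.
    At 5: no left child.
    At 5: go right to 12.
      12 is a leaf — visit 12.
  At 17: go right to 2.
    Visit 2.
    At 2: go left to 19.
      19 is a leaf — visit 19.
    At 2: go right to 38.
      Visit 38.
      At 38: no left child.
      At 38: go right to 15.
        15 is a leaf — visit 15.

34 6 25 10 39 17 5 12 2 19 38 15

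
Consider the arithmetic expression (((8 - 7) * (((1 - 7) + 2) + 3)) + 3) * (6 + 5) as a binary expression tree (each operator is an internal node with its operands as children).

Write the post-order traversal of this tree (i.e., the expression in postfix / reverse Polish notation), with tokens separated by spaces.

8 7 - 1 7 - 2 + 3 + * 3 + 6 5 + *

Post-order on an expression tree gives postfix notation: for each operator, emit left operand, right operand, then the operator.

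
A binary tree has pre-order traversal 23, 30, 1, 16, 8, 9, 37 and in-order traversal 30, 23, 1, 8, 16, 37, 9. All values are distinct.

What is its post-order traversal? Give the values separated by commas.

The first element of pre-order is the root; it splits in-order into left and right subtrees.
Root 23: left subtree has 1 node {30}, right has 5 {1, 8, 16, 37, 9}.
  Root 1: left subtree has 0 nodes { }, right has 4 {8, 16, 37, 9}.
    Root 16: left subtree has 1 node {8}, right has 2 {37, 9}.
      Root 9: left subtree has 1 node {37}, right has 0 { }.

30, 8, 37, 9, 16, 1, 23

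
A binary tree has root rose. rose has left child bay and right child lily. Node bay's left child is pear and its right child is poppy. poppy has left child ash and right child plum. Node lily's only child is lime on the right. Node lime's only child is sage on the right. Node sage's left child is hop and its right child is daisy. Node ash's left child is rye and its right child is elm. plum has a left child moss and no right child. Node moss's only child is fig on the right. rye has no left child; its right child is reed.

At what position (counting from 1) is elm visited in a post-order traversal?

Post-order visits the left subtree, then the right subtree, then the node.
At rose: go left to bay.
  At bay: go left to pear.
    pear is a leaf — visit pear.
  At bay: go right to poppy.
    At poppy: go left to ash.
      At ash: go left to rye.
        At rye: no left child.
        At rye: go right to reed.
          reed is a leaf — visit reed.
        Visit rye.
      At ash: go right to elm.
        elm is a leaf — visit elm.
      Visit ash.
    At poppy: go right to plum.
      At plum: go left to moss.
        At moss: no left child.
        At moss: go right to fig.
          fig is a leaf — visit fig.
        Visit moss.
      At plum: no right child.
      Visit plum.
    Visit poppy.
  Visit bay.
At rose: go right to lily.
  At lily: no left child.
  At lily: go right to lime.
    At lime: no left child.
    At lime: go right to sage.
      At sage: go left to hop.
        hop is a leaf — visit hop.
      At sage: go right to daisy.
        daisy is a leaf — visit daisy.
      Visit sage.
    Visit lime.
  Visit lily.
Visit rose.
Full post-order sequence: pear, reed, rye, elm, ash, fig, moss, plum, poppy, bay, hop, daisy, sage, lime, lily, rose.

4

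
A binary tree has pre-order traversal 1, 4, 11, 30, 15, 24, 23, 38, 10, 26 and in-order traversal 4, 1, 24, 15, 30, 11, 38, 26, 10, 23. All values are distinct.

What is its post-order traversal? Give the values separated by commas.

4, 24, 15, 30, 26, 10, 38, 23, 11, 1

The first element of pre-order is the root; it splits in-order into left and right subtrees.
Root 1: left subtree has 1 node {4}, right has 8 {24, 15, 30, 11, 38, 26, 10, 23}.
  Root 11: left subtree has 3 nodes {24, 15, 30}, right has 4 {38, 26, 10, 23}.
    Root 30: left subtree has 2 nodes {24, 15}, right has 0 { }.
      Root 15: left subtree has 1 node {24}, right has 0 { }.
    Root 23: left subtree has 3 nodes {38, 26, 10}, right has 0 { }.
      Root 38: left subtree has 0 nodes { }, right has 2 {26, 10}.
        Root 10: left subtree has 1 node {26}, right has 0 { }.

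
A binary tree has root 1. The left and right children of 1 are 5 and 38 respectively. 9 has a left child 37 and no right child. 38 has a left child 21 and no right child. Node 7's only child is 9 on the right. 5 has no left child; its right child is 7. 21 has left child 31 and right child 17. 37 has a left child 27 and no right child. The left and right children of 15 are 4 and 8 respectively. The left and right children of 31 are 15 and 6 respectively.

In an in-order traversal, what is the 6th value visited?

In-order visits the left subtree, then the node, then the right subtree.
At 1: go left to 5.
  At 5: no left child.
  Visit 5.
  At 5: go right to 7.
    At 7: no left child.
    Visit 7.
    At 7: go right to 9.
      At 9: go left to 37.
        At 37: go left to 27.
          27 is a leaf — visit 27.
        Visit 37.
        At 37: no right child.
      Visit 9.
      At 9: no right child.
Visit 1.
At 1: go right to 38.
  At 38: go left to 21.
    At 21: go left to 31.
      At 31: go left to 15.
        At 15: go left to 4.
          4 is a leaf — visit 4.
        Visit 15.
        At 15: go right to 8.
          8 is a leaf — visit 8.
      Visit 31.
      At 31: go right to 6.
        6 is a leaf — visit 6.
    Visit 21.
    At 21: go right to 17.
      17 is a leaf — visit 17.
  Visit 38.
  At 38: no right child.
Full in-order sequence: 5, 7, 27, 37, 9, 1, 4, 15, 8, 31, 6, 21, 17, 38.

1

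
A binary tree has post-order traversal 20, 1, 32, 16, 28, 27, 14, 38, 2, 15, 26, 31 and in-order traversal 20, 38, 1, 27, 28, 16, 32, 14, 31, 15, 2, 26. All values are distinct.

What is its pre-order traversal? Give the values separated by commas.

The last element of post-order is the root; it splits in-order into left and right subtrees.
Root 31: left subtree has 8 nodes {20, 38, 1, 27, 28, 16, 32, 14}, right has 3 {15, 2, 26}.
  Root 38: left subtree has 1 node {20}, right has 6 {1, 27, 28, 16, 32, 14}.
    Root 14: left subtree has 5 nodes {1, 27, 28, 16, 32}, right has 0 { }.
      Root 27: left subtree has 1 node {1}, right has 3 {28, 16, 32}.
        Root 28: left subtree has 0 nodes { }, right has 2 {16, 32}.
          Root 16: left subtree has 0 nodes { }, right has 1 {32}.
  Root 26: left subtree has 2 nodes {15, 2}, right has 0 { }.
    Root 15: left subtree has 0 nodes { }, right has 1 {2}.

31, 38, 20, 14, 27, 1, 28, 16, 32, 26, 15, 2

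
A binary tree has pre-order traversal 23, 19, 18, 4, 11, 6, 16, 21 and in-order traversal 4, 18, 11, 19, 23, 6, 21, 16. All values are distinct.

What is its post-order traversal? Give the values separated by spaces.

4 11 18 19 21 16 6 23

The first element of pre-order is the root; it splits in-order into left and right subtrees.
Root 23: left subtree has 4 nodes {4, 18, 11, 19}, right has 3 {6, 21, 16}.
  Root 19: left subtree has 3 nodes {4, 18, 11}, right has 0 { }.
    Root 18: left subtree has 1 node {4}, right has 1 {11}.
  Root 6: left subtree has 0 nodes { }, right has 2 {21, 16}.
    Root 16: left subtree has 1 node {21}, right has 0 { }.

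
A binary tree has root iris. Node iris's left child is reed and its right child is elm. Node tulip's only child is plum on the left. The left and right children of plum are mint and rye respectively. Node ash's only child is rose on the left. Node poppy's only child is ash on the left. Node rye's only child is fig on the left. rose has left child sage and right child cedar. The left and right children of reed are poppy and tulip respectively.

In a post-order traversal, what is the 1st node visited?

Post-order visits the left subtree, then the right subtree, then the node.
At iris: go left to reed.
  At reed: go left to poppy.
    At poppy: go left to ash.
      At ash: go left to rose.
        At rose: go left to sage.
          sage is a leaf — visit sage.
        At rose: go right to cedar.
          cedar is a leaf — visit cedar.
        Visit rose.
      At ash: no right child.
      Visit ash.
    At poppy: no right child.
    Visit poppy.
  At reed: go right to tulip.
    At tulip: go left to plum.
      At plum: go left to mint.
        mint is a leaf — visit mint.
      At plum: go right to rye.
        At rye: go left to fig.
          fig is a leaf — visit fig.
        At rye: no right child.
        Visit rye.
      Visit plum.
    At tulip: no right child.
    Visit tulip.
  Visit reed.
At iris: go right to elm.
  elm is a leaf — visit elm.
Visit iris.
Full post-order sequence: sage, cedar, rose, ash, poppy, mint, fig, rye, plum, tulip, reed, elm, iris.

sage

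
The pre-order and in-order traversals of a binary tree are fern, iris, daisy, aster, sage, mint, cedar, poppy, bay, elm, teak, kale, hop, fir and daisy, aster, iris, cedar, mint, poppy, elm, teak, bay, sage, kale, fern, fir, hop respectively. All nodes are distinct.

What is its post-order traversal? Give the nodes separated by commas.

aster, daisy, cedar, teak, elm, bay, poppy, mint, kale, sage, iris, fir, hop, fern

The first element of pre-order is the root; it splits in-order into left and right subtrees.
Root fern: left subtree has 11 nodes {daisy, aster, iris, cedar, mint, poppy, elm, teak, bay, sage, kale}, right has 2 {fir, hop}.
  Root iris: left subtree has 2 nodes {daisy, aster}, right has 8 {cedar, mint, poppy, elm, teak, bay, sage, kale}.
    Root daisy: left subtree has 0 nodes { }, right has 1 {aster}.
    Root sage: left subtree has 6 nodes {cedar, mint, poppy, elm, teak, bay}, right has 1 {kale}.
      Root mint: left subtree has 1 node {cedar}, right has 4 {poppy, elm, teak, bay}.
        Root poppy: left subtree has 0 nodes { }, right has 3 {elm, teak, bay}.
          Root bay: left subtree has 2 nodes {elm, teak}, right has 0 { }.
            Root elm: left subtree has 0 nodes { }, right has 1 {teak}.
  Root hop: left subtree has 1 node {fir}, right has 0 { }.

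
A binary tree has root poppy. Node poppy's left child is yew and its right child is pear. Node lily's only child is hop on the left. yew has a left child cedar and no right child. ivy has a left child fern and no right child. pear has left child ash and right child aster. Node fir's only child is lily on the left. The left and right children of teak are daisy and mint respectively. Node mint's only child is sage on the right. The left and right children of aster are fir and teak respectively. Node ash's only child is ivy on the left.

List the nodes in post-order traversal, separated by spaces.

cedar yew fern ivy ash hop lily fir daisy sage mint teak aster pear poppy

Post-order visits the left subtree, then the right subtree, then the node.
At poppy: go left to yew.
  At yew: go left to cedar.
    cedar is a leaf — visit cedar.
  At yew: no right child.
  Visit yew.
At poppy: go right to pear.
  At pear: go left to ash.
    At ash: go left to ivy.
      At ivy: go left to fern.
        fern is a leaf — visit fern.
      At ivy: no right child.
      Visit ivy.
    At ash: no right child.
    Visit ash.
  At pear: go right to aster.
    At aster: go left to fir.
      At fir: go left to lily.
        At lily: go left to hop.
          hop is a leaf — visit hop.
        At lily: no right child.
        Visit lily.
      At fir: no right child.
      Visit fir.
    At aster: go right to teak.
      At teak: go left to daisy.
        daisy is a leaf — visit daisy.
      At teak: go right to mint.
        At mint: no left child.
        At mint: go right to sage.
          sage is a leaf — visit sage.
        Visit mint.
      Visit teak.
    Visit aster.
  Visit pear.
Visit poppy.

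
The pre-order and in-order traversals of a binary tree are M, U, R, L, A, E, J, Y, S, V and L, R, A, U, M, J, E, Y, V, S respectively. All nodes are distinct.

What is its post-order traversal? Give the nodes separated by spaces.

The first element of pre-order is the root; it splits in-order into left and right subtrees.
Root M: left subtree has 4 nodes {L, R, A, U}, right has 5 {J, E, Y, V, S}.
  Root U: left subtree has 3 nodes {L, R, A}, right has 0 { }.
    Root R: left subtree has 1 node {L}, right has 1 {A}.
  Root E: left subtree has 1 node {J}, right has 3 {Y, V, S}.
    Root Y: left subtree has 0 nodes { }, right has 2 {V, S}.
      Root S: left subtree has 1 node {V}, right has 0 { }.

L A R U J V S Y E M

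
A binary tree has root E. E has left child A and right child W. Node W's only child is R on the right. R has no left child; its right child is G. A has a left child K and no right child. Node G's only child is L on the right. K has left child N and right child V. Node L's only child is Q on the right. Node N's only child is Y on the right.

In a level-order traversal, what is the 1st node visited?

Level-order visits nodes level by level from the root, left to right within each level.
Level 0: E
Level 1: A, W
Level 2: K, R
Level 3: N, V, G
Level 4: Y, L
Level 5: Q
Full level-order sequence: E, A, W, K, R, N, V, G, Y, L, Q.

E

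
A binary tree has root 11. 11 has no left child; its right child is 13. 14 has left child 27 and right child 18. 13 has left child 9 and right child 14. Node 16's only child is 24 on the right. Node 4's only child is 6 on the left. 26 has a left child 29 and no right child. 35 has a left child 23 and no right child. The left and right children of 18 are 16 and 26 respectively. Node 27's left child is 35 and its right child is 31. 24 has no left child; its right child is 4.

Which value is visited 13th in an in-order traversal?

18

In-order visits the left subtree, then the node, then the right subtree.
At 11: no left child.
Visit 11.
At 11: go right to 13.
  At 13: go left to 9.
    9 is a leaf — visit 9.
  Visit 13.
  At 13: go right to 14.
    At 14: go left to 27.
      At 27: go left to 35.
        At 35: go left to 23.
          23 is a leaf — visit 23.
        Visit 35.
        At 35: no right child.
      Visit 27.
      At 27: go right to 31.
        31 is a leaf — visit 31.
    Visit 14.
    At 14: go right to 18.
      At 18: go left to 16.
        At 16: no left child.
        Visit 16.
        At 16: go right to 24.
          At 24: no left child.
          Visit 24.
          At 24: go right to 4.
            At 4: go left to 6.
              6 is a leaf — visit 6.
            Visit 4.
            At 4: no right child.
      Visit 18.
      At 18: go right to 26.
        At 26: go left to 29.
          29 is a leaf — visit 29.
        Visit 26.
        At 26: no right child.
Full in-order sequence: 11, 9, 13, 23, 35, 27, 31, 14, 16, 24, 6, 4, 18, 29, 26.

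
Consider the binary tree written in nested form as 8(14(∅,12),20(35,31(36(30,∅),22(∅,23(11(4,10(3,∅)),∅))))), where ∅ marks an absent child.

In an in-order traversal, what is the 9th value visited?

In-order visits the left subtree, then the node, then the right subtree.
At 8: go left to 14.
  At 14: no left child.
  Visit 14.
  At 14: go right to 12.
    12 is a leaf — visit 12.
Visit 8.
At 8: go right to 20.
  At 20: go left to 35.
    35 is a leaf — visit 35.
  Visit 20.
  At 20: go right to 31.
    At 31: go left to 36.
      At 36: go left to 30.
        30 is a leaf — visit 30.
      Visit 36.
      At 36: no right child.
    Visit 31.
    At 31: go right to 22.
      At 22: no left child.
      Visit 22.
      At 22: go right to 23.
        At 23: go left to 11.
          At 11: go left to 4.
            4 is a leaf — visit 4.
          Visit 11.
          At 11: go right to 10.
            At 10: go left to 3.
              3 is a leaf — visit 3.
            Visit 10.
            At 10: no right child.
        Visit 23.
        At 23: no right child.
Full in-order sequence: 14, 12, 8, 35, 20, 30, 36, 31, 22, 4, 11, 3, 10, 23.

22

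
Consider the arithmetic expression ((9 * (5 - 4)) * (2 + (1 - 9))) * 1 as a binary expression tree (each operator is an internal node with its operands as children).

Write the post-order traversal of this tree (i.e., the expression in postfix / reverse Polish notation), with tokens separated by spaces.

Post-order on an expression tree gives postfix notation: for each operator, emit left operand, right operand, then the operator.

9 5 4 - * 2 1 9 - + * 1 *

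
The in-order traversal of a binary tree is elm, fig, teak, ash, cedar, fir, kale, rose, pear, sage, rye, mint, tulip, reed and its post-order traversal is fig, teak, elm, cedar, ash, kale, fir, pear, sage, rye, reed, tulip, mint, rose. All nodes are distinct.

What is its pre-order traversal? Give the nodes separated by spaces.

rose fir ash elm teak fig cedar kale mint rye sage pear tulip reed

The last element of post-order is the root; it splits in-order into left and right subtrees.
Root rose: left subtree has 7 nodes {elm, fig, teak, ash, cedar, fir, kale}, right has 6 {pear, sage, rye, mint, tulip, reed}.
  Root fir: left subtree has 5 nodes {elm, fig, teak, ash, cedar}, right has 1 {kale}.
    Root ash: left subtree has 3 nodes {elm, fig, teak}, right has 1 {cedar}.
      Root elm: left subtree has 0 nodes { }, right has 2 {fig, teak}.
        Root teak: left subtree has 1 node {fig}, right has 0 { }.
  Root mint: left subtree has 3 nodes {pear, sage, rye}, right has 2 {tulip, reed}.
    Root rye: left subtree has 2 nodes {pear, sage}, right has 0 { }.
      Root sage: left subtree has 1 node {pear}, right has 0 { }.
    Root tulip: left subtree has 0 nodes { }, right has 1 {reed}.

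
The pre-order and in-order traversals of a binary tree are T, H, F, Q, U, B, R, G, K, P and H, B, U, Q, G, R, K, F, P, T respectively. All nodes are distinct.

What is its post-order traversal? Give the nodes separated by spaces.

B U G K R Q P F H T

The first element of pre-order is the root; it splits in-order into left and right subtrees.
Root T: left subtree has 9 nodes {H, B, U, Q, G, R, K, F, P}, right has 0 { }.
  Root H: left subtree has 0 nodes { }, right has 8 {B, U, Q, G, R, K, F, P}.
    Root F: left subtree has 6 nodes {B, U, Q, G, R, K}, right has 1 {P}.
      Root Q: left subtree has 2 nodes {B, U}, right has 3 {G, R, K}.
        Root U: left subtree has 1 node {B}, right has 0 { }.
        Root R: left subtree has 1 node {G}, right has 1 {K}.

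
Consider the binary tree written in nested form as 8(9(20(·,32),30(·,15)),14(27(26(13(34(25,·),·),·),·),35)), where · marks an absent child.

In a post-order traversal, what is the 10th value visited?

27

Post-order visits the left subtree, then the right subtree, then the node.
At 8: go left to 9.
  At 9: go left to 20.
    At 20: no left child.
    At 20: go right to 32.
      32 is a leaf — visit 32.
    Visit 20.
  At 9: go right to 30.
    At 30: no left child.
    At 30: go right to 15.
      15 is a leaf — visit 15.
    Visit 30.
  Visit 9.
At 8: go right to 14.
  At 14: go left to 27.
    At 27: go left to 26.
      At 26: go left to 13.
        At 13: go left to 34.
          At 34: go left to 25.
            25 is a leaf — visit 25.
          At 34: no right child.
          Visit 34.
        At 13: no right child.
        Visit 13.
      At 26: no right child.
      Visit 26.
    At 27: no right child.
    Visit 27.
  At 14: go right to 35.
    35 is a leaf — visit 35.
  Visit 14.
Visit 8.
Full post-order sequence: 32, 20, 15, 30, 9, 25, 34, 13, 26, 27, 35, 14, 8.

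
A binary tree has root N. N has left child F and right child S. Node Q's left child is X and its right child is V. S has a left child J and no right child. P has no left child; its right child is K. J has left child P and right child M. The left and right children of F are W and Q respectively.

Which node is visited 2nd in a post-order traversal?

Post-order visits the left subtree, then the right subtree, then the node.
At N: go left to F.
  At F: go left to W.
    W is a leaf — visit W.
  At F: go right to Q.
    At Q: go left to X.
      X is a leaf — visit X.
    At Q: go right to V.
      V is a leaf — visit V.
    Visit Q.
  Visit F.
At N: go right to S.
  At S: go left to J.
    At J: go left to P.
      At P: no left child.
      At P: go right to K.
        K is a leaf — visit K.
      Visit P.
    At J: go right to M.
      M is a leaf — visit M.
    Visit J.
  At S: no right child.
  Visit S.
Visit N.
Full post-order sequence: W, X, V, Q, F, K, P, M, J, S, N.

X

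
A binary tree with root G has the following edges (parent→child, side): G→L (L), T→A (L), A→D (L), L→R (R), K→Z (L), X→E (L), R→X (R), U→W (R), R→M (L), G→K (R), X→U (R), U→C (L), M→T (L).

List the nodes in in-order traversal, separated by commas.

L, D, A, T, M, R, E, X, C, U, W, G, Z, K

In-order visits the left subtree, then the node, then the right subtree.
At G: go left to L.
  At L: no left child.
  Visit L.
  At L: go right to R.
    At R: go left to M.
      At M: go left to T.
        At T: go left to A.
          At A: go left to D.
            D is a leaf — visit D.
          Visit A.
          At A: no right child.
        Visit T.
        At T: no right child.
      Visit M.
      At M: no right child.
    Visit R.
    At R: go right to X.
      At X: go left to E.
        E is a leaf — visit E.
      Visit X.
      At X: go right to U.
        At U: go left to C.
          C is a leaf — visit C.
        Visit U.
        At U: go right to W.
          W is a leaf — visit W.
Visit G.
At G: go right to K.
  At K: go left to Z.
    Z is a leaf — visit Z.
  Visit K.
  At K: no right child.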